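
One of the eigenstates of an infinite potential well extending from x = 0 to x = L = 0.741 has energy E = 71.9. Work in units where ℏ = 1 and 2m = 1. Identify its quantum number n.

From E_n = n²π²ℏ²/(2mL²) invert to n = √(2mL²E)/(πℏ).
n = (0.741/π) × √(2 × 0.5 × 71.9) = 2.000 → n = 2.

n = 2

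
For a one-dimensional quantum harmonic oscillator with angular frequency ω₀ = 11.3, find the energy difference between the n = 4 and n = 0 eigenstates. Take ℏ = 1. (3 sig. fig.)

ΔE = 45.2

E_n = ℏω₀(n + ½), so ΔE = (4 − 0) ℏω₀ = 4 × 11.3 = 45.20.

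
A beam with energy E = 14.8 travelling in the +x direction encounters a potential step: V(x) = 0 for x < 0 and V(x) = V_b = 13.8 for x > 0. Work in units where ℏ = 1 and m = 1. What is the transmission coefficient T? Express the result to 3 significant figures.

T = 0.655

The wavenumbers are k₁ = √(2mE)/ℏ = 5.441 on the left and k₂ = √(2m(E − V_b))/ℏ = 1.414 on the right.
Continuity of ψ and ψ′ at the step yields the reflection amplitude r = (k₁ − k₂)/(k₁ + k₂) = 0.5874; thus R = |r|² = 0.3450, T = 0.6550.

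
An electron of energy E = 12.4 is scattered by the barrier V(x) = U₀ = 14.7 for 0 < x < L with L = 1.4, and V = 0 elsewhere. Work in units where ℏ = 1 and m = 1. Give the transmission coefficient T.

Since E < U₀ the interior solution is evanescent with decay constant κ = √(2m(U₀ − E))/ℏ = 2.145.
κL = 3.003, sinh(κL) = 10.04.
The exact tunnelling result is T⁻¹ = 1 + U₀² sinh²(κL) / [4E(U₀ − E)] = 192.1, so T = 0.00521.

T = 0.00521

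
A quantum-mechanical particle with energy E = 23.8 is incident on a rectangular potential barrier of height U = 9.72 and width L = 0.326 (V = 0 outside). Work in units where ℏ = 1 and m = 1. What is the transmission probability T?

T = 0.936

Above the barrier the interior wavenumber is k₂ = √(2m(E − U))/ℏ = 5.307, giving phase k₂L = 1.730.
T = [1 + U² sin²(k₂L) / (4E(E − U))]⁻¹ = 1/1.069 = 0.936.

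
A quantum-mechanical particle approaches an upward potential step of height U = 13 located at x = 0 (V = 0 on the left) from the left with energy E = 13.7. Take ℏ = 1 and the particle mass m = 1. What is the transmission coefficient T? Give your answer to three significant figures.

T = 0.602

The wavenumbers are k₁ = √(2mE)/ℏ = 5.235 on the left and k₂ = √(2m(E − U))/ℏ = 1.183 on the right.
Matching ψ and ψ′ at x = 0 gives r = (k₁ − k₂)/(k₁ + k₂), so R = r² = 0.3985 and T = 1 − R = 0.6015.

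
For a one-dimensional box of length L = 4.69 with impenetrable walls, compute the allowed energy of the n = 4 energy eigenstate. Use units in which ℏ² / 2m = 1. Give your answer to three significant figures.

Requiring ψ(0) = ψ(L) = 0 quantises k = nπ/L, hence E_n = ℏ²k²/2m = n²π²ℏ²/(2mL²).
E_4 = 4² × π² / (2 × 0.5 × 4.69²) = 7.179.

E = 7.18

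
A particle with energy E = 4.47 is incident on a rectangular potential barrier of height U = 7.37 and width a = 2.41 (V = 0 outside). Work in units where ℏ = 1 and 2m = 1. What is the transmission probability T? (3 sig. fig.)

T = 0.00104

E < U: inside the barrier ψ ∝ e^{±κx} with κ = √(2m(U − E))/ℏ = 1.703.
κa = 4.104, sinh(κa) = 30.29.
The exact tunnelling result is T⁻¹ = 1 + U² sinh²(κa) / [4E(U − E)] = 961.8, so T = 0.00104.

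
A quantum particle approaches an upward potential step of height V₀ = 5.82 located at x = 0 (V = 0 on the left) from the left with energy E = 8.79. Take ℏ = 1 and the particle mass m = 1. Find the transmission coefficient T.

T = 0.930

On each side the TISE gives plane waves with k = √(2m(E − V))/ℏ: k₁ = √(2·1·8.79) = 4.193, k₂ = √(2·1·2.97) = 2.437.
Continuity of ψ and ψ′ at the step yields the reflection amplitude r = (k₁ − k₂)/(k₁ + k₂) = 0.2648; thus R = |r|² = 0.07012, T = 0.9299.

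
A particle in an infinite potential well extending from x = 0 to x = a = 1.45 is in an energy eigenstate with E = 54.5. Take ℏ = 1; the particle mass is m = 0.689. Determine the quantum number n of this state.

For an infinite well E_n = n²π²ℏ²/(2ma²), so n = (a/πℏ)√(2mE).
n = (1.45/π) × √(2 × 0.689 × 54.5) = 4.000 → n = 4.

n = 4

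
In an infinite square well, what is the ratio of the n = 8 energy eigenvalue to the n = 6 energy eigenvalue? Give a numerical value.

Since E_n ∝ n², the ratio is (8/6)² = 1.77778.

1.77778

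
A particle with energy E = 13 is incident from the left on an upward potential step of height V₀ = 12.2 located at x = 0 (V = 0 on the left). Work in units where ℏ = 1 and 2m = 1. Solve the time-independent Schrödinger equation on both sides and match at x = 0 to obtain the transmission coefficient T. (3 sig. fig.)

The wavenumbers are k₁ = √(2mE)/ℏ = 3.606 on the left and k₂ = √(2m(E − V₀))/ℏ = 0.8944 on the right.
Matching ψ and ψ′ at x = 0 gives r = (k₁ − k₂)/(k₁ + k₂), so R = r² = 0.3630 and T = 1 − R = 0.6370.

T = 0.637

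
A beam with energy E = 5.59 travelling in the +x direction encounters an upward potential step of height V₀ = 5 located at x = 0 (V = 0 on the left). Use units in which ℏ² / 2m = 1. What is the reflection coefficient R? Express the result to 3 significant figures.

R = 0.260

The wavenumbers are k₁ = √(2mE)/ℏ = 2.364 on the left and k₂ = √(2m(E − V₀))/ℏ = 0.7681 on the right.
Matching ψ and ψ′ at x = 0 gives r = (k₁ − k₂)/(k₁ + k₂), so R = r² = 0.2597 and T = 1 − R = 0.7403.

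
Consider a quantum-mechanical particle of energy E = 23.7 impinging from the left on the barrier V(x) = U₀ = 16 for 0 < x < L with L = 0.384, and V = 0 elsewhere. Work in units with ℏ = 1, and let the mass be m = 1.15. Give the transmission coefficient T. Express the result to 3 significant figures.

T = 0.741

E > U₀: inside the barrier k₂ = √(2m(E − U₀))/ℏ = 4.208, k₂L = 1.616.
Matching at both interfaces gives T⁻¹ = 1 + U₀² sin²(k₂L) / [4E(E − U₀)] = 1.350, hence T = 0.741.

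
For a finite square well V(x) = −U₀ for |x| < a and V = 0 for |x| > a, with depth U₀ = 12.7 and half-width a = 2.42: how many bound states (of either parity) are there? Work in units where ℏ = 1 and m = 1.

The dimensionless depth is z₀ = a√(2mU₀)/ℏ = 2.42 × √(25.40) = 12.20.
The even/odd transcendental equations gain one root per π/2 in z₀, giving N = 1 + ⌊2z₀/π⌋ = 1 + ⌊7.764⌋ = 8.

N = 8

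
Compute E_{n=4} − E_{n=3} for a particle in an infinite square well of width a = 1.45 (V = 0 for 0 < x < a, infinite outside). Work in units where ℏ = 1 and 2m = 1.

ΔE = 32.9

E_n = n²π²ℏ²/(2ma²), so ΔE = (4² − 3²) π²ℏ²/(2ma²).
ΔE = 7 × π² / (2 × 0.5 × 1.45²) = 32.86.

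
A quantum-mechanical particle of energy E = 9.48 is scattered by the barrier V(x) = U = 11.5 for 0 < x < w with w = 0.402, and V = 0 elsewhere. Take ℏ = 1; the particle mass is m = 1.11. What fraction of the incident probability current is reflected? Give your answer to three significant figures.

R = 0.613

Since E < U the interior solution is evanescent with decay constant κ = √(2m(U − E))/ℏ = 2.118.
κw = 0.8513, sinh(κw) = 0.9579.
Matching ψ, ψ′ at both faces gives T = [1 + U² sinh²(κw) / (4E(U − E))]⁻¹ = 1/2.584 = 0.387.
R = 1 − T = 0.613.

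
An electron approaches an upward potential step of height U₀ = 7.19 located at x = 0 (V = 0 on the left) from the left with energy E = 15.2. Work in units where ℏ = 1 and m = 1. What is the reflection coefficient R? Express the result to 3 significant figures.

The wavenumbers are k₁ = √(2mE)/ℏ = 5.514 on the left and k₂ = √(2m(E − U₀))/ℏ = 4.002 on the right.
Matching ψ and ψ′ at x = 0 gives r = (k₁ − k₂)/(k₁ + k₂), so R = r² = 0.02522 and T = 1 − R = 0.9748.

R = 0.0252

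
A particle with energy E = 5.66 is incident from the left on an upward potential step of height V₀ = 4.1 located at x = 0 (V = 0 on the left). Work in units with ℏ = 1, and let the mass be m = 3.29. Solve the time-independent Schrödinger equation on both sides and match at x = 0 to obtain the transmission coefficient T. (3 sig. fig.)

The wavenumbers are k₁ = √(2mE)/ℏ = 6.103 on the left and k₂ = √(2m(E − V₀))/ℏ = 3.204 on the right.
Matching ψ and ψ′ at x = 0 gives r = (k₁ − k₂)/(k₁ + k₂), so R = r² = 0.09702 and T = 1 − R = 0.9030.

T = 0.903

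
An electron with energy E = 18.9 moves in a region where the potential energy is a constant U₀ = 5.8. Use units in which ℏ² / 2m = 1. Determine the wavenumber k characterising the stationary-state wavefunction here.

k = 3.62

With E > U₀ the solution is oscillatory, ψ ∝ e^{±ikx} with k = √(2m(E − U₀))/ℏ.
k = √(2 × 0.5 × 13.1) = 3.619.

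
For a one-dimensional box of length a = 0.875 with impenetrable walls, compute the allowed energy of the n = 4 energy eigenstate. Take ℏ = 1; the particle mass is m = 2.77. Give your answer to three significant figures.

E = 37.2

Requiring ψ(0) = ψ(a) = 0 quantises k = nπ/a, hence E_n = ℏ²k²/2m = n²π²ℏ²/(2ma²).
E_4 = 4² × π² / (2 × 2.77 × 0.875²) = 37.23.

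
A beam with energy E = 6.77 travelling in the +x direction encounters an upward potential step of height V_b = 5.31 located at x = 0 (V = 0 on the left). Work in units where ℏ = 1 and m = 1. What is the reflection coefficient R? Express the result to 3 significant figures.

The wavenumbers are k₁ = √(2mE)/ℏ = 3.680 on the left and k₂ = √(2m(E − V_b))/ℏ = 1.709 on the right.
Continuity of ψ and ψ′ at the step yields the reflection amplitude r = (k₁ − k₂)/(k₁ + k₂) = 0.3658; thus R = |r|² = 0.1338, T = 0.8662.

R = 0.134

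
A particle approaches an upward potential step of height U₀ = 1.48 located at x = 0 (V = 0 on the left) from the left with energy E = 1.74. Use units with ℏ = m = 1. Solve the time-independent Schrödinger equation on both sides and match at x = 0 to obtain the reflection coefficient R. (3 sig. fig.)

On each side the TISE gives plane waves with k = √(2m(E − V))/ℏ: k₁ = √(2·1·1.74) = 1.865, k₂ = √(2·1·0.26) = 0.7211.
Matching ψ and ψ′ at x = 0 gives r = (k₁ − k₂)/(k₁ + k₂), so R = r² = 0.1957 and T = 1 − R = 0.8043.

R = 0.196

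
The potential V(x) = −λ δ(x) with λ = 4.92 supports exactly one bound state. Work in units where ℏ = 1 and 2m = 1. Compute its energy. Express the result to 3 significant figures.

E = -6.05

For x ≠ 0 the bound state is ψ ∝ e^{−κ|x|}; integrating the TISE across the delta gives the cusp condition 2κ = 2mλ/ℏ², so κ = 2.460.
Then E = −ℏ²κ²/(2m) = −mλ²/(2ℏ²) = -6.052.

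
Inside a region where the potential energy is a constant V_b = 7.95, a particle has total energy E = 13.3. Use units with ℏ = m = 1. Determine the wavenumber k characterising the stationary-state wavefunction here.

k = 3.27

With E > V_b the solution is oscillatory, ψ ∝ e^{±ikx} with k = √(2m(E − V_b))/ℏ.
k = √(2 × 1 × 5.35) = 3.271.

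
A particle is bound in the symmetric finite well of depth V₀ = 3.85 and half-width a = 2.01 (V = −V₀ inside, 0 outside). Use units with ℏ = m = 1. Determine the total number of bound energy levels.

N = 4

Define the well-strength parameter z₀ = (a/ℏ)√(2mV₀) = 2.01 × √(2·1·3.85) = 5.578.
The even/odd transcendental equations gain one root per π/2 in z₀, giving N = 1 + ⌊2z₀/π⌋ = 1 + ⌊3.551⌋ = 4.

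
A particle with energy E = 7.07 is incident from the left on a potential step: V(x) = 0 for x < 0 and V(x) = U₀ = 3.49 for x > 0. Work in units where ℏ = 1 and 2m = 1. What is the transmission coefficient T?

On each side the TISE gives plane waves with k = √(2m(E − V))/ℏ: k₁ = √(2·½·7.07) = 2.659, k₂ = √(2·½·3.58) = 1.892.
Matching ψ and ψ′ at x = 0 gives r = (k₁ − k₂)/(k₁ + k₂), so R = r² = 0.02839 and T = 1 − R = 0.9716.

T = 0.972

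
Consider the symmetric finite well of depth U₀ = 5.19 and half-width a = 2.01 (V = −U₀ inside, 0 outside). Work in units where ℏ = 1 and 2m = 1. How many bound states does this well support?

The dimensionless depth is z₀ = a√(2mU₀)/ℏ = 2.01 × √(5.190) = 4.579.
A new bound state (alternating even/odd) appears each time z₀ passes a multiple of π/2, so N = ⌊2z₀/π⌋ + 1 = ⌊2.915⌋ + 1 = 3.

N = 3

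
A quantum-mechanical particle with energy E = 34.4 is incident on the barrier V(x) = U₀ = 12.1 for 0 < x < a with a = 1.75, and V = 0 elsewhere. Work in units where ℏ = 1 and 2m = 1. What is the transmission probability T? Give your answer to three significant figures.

E > U₀: inside the barrier k₂ = √(2m(E − U₀))/ℏ = 4.722, k₂a = 8.264.
T = [1 + U₀² sin²(k₂a) / (4E(E − U₀))]⁻¹ = 1/1.040 = 0.961.

T = 0.961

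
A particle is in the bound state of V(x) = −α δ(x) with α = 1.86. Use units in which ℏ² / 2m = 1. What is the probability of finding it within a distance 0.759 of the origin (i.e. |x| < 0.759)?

P = 0.756

The normalised bound state is ψ = √κ e^{−κ|x|} with κ = mα/ℏ² = 0.9300.
P(|x| < d) = ∫_{−d}^{d} κ e^{−2κ|x|} dx = 1 − e^{−2κd} = 1 − e^{−1.412} = 0.7563.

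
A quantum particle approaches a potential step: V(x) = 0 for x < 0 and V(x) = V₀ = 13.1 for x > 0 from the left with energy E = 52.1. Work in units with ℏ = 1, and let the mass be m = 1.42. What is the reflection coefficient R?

R = 0.00522

The wavenumbers are k₁ = √(2mE)/ℏ = 12.16 on the left and k₂ = √(2m(E − V₀))/ℏ = 10.52 on the right.
Matching ψ and ψ′ at x = 0 gives r = (k₁ − k₂)/(k₁ + k₂), so R = r² = 0.005224 and T = 1 − R = 0.9948.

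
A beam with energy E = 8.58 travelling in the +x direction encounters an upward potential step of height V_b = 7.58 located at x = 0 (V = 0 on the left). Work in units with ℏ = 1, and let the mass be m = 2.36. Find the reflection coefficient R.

R = 0.241

The wavenumbers are k₁ = √(2mE)/ℏ = 6.364 on the left and k₂ = √(2m(E − V_b))/ℏ = 2.173 on the right.
Matching ψ and ψ′ at x = 0 gives r = (k₁ − k₂)/(k₁ + k₂), so R = r² = 0.2411 and T = 1 − R = 0.7589.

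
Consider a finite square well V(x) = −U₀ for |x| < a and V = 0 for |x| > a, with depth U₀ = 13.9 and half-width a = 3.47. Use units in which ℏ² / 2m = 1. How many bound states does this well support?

N = 9

The dimensionless depth is z₀ = a√(2mU₀)/ℏ = 3.47 × √(13.90) = 12.94.
A new bound state (alternating even/odd) appears each time z₀ passes a multiple of π/2, so N = ⌊2z₀/π⌋ + 1 = ⌊8.236⌋ + 1 = 9.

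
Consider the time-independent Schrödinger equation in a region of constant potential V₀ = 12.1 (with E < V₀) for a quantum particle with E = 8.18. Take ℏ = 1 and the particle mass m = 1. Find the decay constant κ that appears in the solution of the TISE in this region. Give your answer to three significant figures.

Since E < V₀ the TISE in this region is ψ'' = κ²ψ with κ = √(2m(V₀ − E))/ℏ.
κ = √(2 × 1 × 3.92) = 2.800.

κ = 2.80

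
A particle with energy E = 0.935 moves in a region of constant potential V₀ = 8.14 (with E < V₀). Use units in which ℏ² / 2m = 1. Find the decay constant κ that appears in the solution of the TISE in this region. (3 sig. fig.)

κ = 2.68

Since E < V₀ the TISE in this region is ψ'' = κ²ψ with κ = √(2m(V₀ − E))/ℏ.
κ = √(2 × 0.5 × 7.205) = 2.684.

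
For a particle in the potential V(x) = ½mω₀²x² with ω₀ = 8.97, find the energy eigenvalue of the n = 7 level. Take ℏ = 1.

E = 67.3

Using E_n = (n + ½)ℏω₀: E_7 = 7.5 × 8.97 = 67.28.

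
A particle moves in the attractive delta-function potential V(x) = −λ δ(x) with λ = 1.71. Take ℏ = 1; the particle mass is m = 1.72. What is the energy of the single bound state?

The bound state is ψ(x) = √κ e^{−κ|x|}. The derivative jump ψ'(0⁺) − ψ'(0⁻) = −(2mλ/ℏ²)ψ(0) fixes κ = mλ/ℏ² = 2.941.
Then E = −ℏ²κ²/(2m) = −mλ²/(2ℏ²) = -2.515.

E = -2.51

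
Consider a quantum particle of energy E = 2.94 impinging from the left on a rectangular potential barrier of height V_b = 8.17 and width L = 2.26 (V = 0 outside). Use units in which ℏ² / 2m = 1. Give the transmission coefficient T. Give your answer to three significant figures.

T = 0.000119

E < V_b: inside the barrier ψ ∝ e^{±κx} with κ = √(2m(V_b − E))/ℏ = 2.287.
κL = 5.168, sinh(κL) = 87.82.
Matching ψ, ψ′ at both faces gives T = [1 + V_b² sinh²(κL) / (4E(V_b − E))]⁻¹ = 1/8370 = 0.000119.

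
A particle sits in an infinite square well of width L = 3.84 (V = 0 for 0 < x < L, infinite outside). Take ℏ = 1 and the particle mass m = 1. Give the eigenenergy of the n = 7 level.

Requiring ψ(0) = ψ(L) = 0 quantises k = nπ/L, hence E_n = ℏ²k²/2m = n²π²ℏ²/(2mL²).
E_7 = 7² × π² / (2 × 1 × 3.84²) = 16.40.

E = 16.4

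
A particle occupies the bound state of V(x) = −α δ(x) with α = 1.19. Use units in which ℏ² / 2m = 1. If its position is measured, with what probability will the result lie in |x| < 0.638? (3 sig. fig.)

P = 0.532

The normalised bound state is ψ = √κ e^{−κ|x|} with κ = mα/ℏ² = 0.5950.
P(|x| < d) = ∫_{−d}^{d} κ e^{−2κ|x|} dx = 1 − e^{−2κd} = 1 − e^{−0.7592} = 0.5320.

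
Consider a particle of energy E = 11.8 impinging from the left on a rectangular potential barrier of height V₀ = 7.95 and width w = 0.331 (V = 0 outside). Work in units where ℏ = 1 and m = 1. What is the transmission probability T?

T = 0.820

Above the barrier the interior wavenumber is k₂ = √(2m(E − V₀))/ℏ = 2.775, giving phase k₂w = 0.9185.
Matching at both interfaces gives T⁻¹ = 1 + V₀² sin²(k₂w) / [4E(E − V₀)] = 1.220, hence T = 0.820.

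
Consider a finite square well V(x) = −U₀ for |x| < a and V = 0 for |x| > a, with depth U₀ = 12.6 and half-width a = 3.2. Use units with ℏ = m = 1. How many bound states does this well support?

N = 11

The dimensionless depth is z₀ = a√(2mU₀)/ℏ = 3.2 × √(25.20) = 16.06.
A new bound state (alternating even/odd) appears each time z₀ passes a multiple of π/2, so N = ⌊2z₀/π⌋ + 1 = ⌊10.23⌋ + 1 = 11.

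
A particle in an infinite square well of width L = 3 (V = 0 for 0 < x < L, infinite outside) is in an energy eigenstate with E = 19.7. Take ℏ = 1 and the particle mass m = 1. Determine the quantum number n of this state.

For an infinite well E_n = n²π²ℏ²/(2mL²), so n = (L/πℏ)√(2mE).
n = (3/π) × √(2 × 1 × 19.7) = 5.994 → n = 6.

n = 6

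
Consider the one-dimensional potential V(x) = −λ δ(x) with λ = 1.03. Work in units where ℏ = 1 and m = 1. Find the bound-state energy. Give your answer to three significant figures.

E = -0.530

For x ≠ 0 the bound state is ψ ∝ e^{−κ|x|}; integrating the TISE across the delta gives the cusp condition 2κ = 2mλ/ℏ², so κ = 1.030.
Then E = −ℏ²κ²/(2m) = −mλ²/(2ℏ²) = -0.5305.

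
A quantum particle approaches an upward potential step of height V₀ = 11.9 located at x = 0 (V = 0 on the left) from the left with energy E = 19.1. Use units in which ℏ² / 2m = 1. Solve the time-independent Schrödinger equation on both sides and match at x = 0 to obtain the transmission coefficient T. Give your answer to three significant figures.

T = 0.943

On each side the TISE gives plane waves with k = √(2m(E − V))/ℏ: k₁ = √(2·½·19.1) = 4.370, k₂ = √(2·½·7.2) = 2.683.
Matching ψ and ψ′ at x = 0 gives r = (k₁ − k₂)/(k₁ + k₂), so R = r² = 0.05721 and T = 1 − R = 0.9428.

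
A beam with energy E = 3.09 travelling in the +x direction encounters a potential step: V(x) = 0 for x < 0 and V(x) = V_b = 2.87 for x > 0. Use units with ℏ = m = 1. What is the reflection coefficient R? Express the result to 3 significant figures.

R = 0.335

The wavenumbers are k₁ = √(2mE)/ℏ = 2.486 on the left and k₂ = √(2m(E − V_b))/ℏ = 0.6633 on the right.
Matching ψ and ψ′ at x = 0 gives r = (k₁ − k₂)/(k₁ + k₂), so R = r² = 0.3349 and T = 1 − R = 0.6651.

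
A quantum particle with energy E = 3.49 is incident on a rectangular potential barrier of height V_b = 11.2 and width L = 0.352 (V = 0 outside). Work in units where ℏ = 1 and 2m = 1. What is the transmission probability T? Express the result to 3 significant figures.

T = 0.397

Since E < V_b the interior solution is evanescent with decay constant κ = √(2m(V_b − E))/ℏ = 2.777.
κL = 0.9774, sinh(κL) = 1.141.
Matching ψ, ψ′ at both faces gives T = [1 + V_b² sinh²(κL) / (4E(V_b − E))]⁻¹ = 1/2.516 = 0.397.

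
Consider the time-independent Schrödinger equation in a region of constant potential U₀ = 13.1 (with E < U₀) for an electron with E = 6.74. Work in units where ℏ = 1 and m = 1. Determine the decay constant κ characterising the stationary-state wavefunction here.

κ = 3.57

Since E < U₀ the TISE in this region is ψ'' = κ²ψ with κ = √(2m(U₀ − E))/ℏ.
κ = √(2 × 1 × 6.36) = 3.567.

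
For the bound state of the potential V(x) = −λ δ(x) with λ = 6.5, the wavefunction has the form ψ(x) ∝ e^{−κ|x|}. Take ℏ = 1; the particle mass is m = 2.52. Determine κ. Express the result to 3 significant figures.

Integrating the TISE across x = 0 gives the cusp condition ψ'(0⁺) − ψ'(0⁻) = −(2mλ/ℏ²)ψ(0).
With ψ ∝ e^{−κ|x|} this yields −2κ = −2mλ/ℏ², so κ = mλ/ℏ² = 16.38.

κ = 16.4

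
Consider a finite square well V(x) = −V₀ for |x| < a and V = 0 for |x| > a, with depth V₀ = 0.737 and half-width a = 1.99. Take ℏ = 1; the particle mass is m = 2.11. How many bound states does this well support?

N = 3

Define the well-strength parameter z₀ = (a/ℏ)√(2mV₀) = 1.99 × √(2·2.11·0.737) = 3.509.
The even/odd transcendental equations gain one root per π/2 in z₀, giving N = 1 + ⌊2z₀/π⌋ = 1 + ⌊2.234⌋ = 3.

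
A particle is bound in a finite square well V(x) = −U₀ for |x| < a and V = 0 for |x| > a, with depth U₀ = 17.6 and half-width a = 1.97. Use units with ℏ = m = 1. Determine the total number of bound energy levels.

N = 8

The dimensionless depth is z₀ = a√(2mU₀)/ℏ = 1.97 × √(35.20) = 11.69.
The even/odd transcendental equations gain one root per π/2 in z₀, giving N = 1 + ⌊2z₀/π⌋ = 1 + ⌊7.441⌋ = 8.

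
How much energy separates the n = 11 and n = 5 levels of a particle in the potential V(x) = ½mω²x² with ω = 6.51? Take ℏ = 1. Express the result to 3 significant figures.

E_n = ℏω(n + ½), so ΔE = (11 − 5) ℏω = 6 × 6.51 = 39.06.

ΔE = 39.1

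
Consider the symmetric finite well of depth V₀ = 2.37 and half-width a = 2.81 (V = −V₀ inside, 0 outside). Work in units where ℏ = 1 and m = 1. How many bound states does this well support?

N = 4

The dimensionless depth is z₀ = a√(2mV₀)/ℏ = 2.81 × √(4.740) = 6.118.
A new bound state (alternating even/odd) appears each time z₀ passes a multiple of π/2, so N = ⌊2z₀/π⌋ + 1 = ⌊3.895⌋ + 1 = 4.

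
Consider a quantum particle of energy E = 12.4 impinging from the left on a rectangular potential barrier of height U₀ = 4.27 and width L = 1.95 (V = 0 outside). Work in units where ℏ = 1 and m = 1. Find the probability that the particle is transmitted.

Above the barrier the interior wavenumber is k₂ = √(2m(E − U₀))/ℏ = 4.032, giving phase k₂L = 7.863.
Matching at both interfaces gives T⁻¹ = 1 + U₀² sin²(k₂L) / [4E(E − U₀)] = 1.045, hence T = 0.957.

T = 0.957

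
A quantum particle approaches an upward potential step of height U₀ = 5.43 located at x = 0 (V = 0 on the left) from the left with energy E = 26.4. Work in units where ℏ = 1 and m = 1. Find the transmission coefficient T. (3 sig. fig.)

T = 0.997

The wavenumbers are k₁ = √(2mE)/ℏ = 7.266 on the left and k₂ = √(2m(E − U₀))/ℏ = 6.476 on the right.
Matching ψ and ψ′ at x = 0 gives r = (k₁ − k₂)/(k₁ + k₂), so R = r² = 0.003307 and T = 1 − R = 0.9967.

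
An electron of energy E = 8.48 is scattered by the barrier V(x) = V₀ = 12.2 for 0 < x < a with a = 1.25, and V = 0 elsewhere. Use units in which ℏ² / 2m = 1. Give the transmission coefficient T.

T = 0.0270

E < V₀: inside the barrier ψ ∝ e^{±κx} with κ = √(2m(V₀ − E))/ℏ = 1.929.
κa = 2.411, sinh(κa) = 5.527.
Matching ψ, ψ′ at both faces gives T = [1 + V₀² sinh²(κa) / (4E(V₀ − E))]⁻¹ = 1/37.04 = 0.0270.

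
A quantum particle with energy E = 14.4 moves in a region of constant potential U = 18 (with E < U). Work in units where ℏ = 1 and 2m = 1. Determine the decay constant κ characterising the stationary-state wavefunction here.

Since E < U the TISE in this region is ψ'' = κ²ψ with κ = √(2m(U − E))/ℏ.
κ = √(2 × 0.5 × 3.6) = 1.897.

κ = 1.90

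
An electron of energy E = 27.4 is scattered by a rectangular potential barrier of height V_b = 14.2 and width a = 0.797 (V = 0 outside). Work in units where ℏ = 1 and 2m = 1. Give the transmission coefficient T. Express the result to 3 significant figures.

T = 0.992

E > V_b: inside the barrier k₂ = √(2m(E − V_b))/ℏ = 3.633, k₂a = 2.896.
T = [1 + V_b² sin²(k₂a) / (4E(E − V_b))]⁻¹ = 1/1.008 = 0.992.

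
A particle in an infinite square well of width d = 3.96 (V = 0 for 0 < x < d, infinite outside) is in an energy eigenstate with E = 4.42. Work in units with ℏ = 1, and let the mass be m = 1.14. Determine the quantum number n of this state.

From E_n = n²π²ℏ²/(2md²) invert to n = √(2md²E)/(πℏ).
n = (3.96/π) × √(2 × 1.14 × 4.42) = 4.002 → n = 4.

n = 4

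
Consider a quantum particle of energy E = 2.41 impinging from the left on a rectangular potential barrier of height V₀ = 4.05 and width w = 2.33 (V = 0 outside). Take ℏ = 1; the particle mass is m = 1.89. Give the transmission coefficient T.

Since E < V₀ the interior solution is evanescent with decay constant κ = √(2m(V₀ − E))/ℏ = 2.490.
κw = 5.801, sinh(κw) = 165.4.
Matching ψ, ψ′ at both faces gives T = [1 + V₀² sinh²(κw) / (4E(V₀ − E))]⁻¹ = 1/28370 = 0.0000352.

T = 0.0000352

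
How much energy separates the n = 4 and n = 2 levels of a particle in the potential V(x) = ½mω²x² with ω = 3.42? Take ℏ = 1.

E_n = ℏω(n + ½), so ΔE = (4 − 2) ℏω = 2 × 3.42 = 6.840.

ΔE = 6.84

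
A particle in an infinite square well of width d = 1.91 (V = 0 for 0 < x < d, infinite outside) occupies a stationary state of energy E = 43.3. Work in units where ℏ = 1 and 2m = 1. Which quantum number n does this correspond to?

For an infinite well E_n = n²π²ℏ²/(2md²), so n = (d/πℏ)√(2mE).
n = (1.91/π) × √(2 × 0.5 × 43.3) = 4.001 → n = 4.

n = 4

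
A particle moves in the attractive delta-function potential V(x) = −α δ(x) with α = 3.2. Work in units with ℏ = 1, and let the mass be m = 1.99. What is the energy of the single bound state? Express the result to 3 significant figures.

E = -10.2

For x ≠ 0 the bound state is ψ ∝ e^{−κ|x|}; integrating the TISE across the delta gives the cusp condition 2κ = 2mα/ℏ², so κ = 6.368.
Then E = −ℏ²κ²/(2m) = −mα²/(2ℏ²) = -10.19.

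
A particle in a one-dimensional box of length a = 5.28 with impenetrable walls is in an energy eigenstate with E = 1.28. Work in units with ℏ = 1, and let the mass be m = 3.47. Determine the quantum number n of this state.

For an infinite well E_n = n²π²ℏ²/(2ma²), so n = (a/πℏ)√(2mE).
n = (5.28/π) × √(2 × 3.47 × 1.28) = 5.009 → n = 5.

n = 5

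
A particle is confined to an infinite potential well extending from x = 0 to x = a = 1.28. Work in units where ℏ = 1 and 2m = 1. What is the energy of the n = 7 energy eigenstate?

The infinite-well eigenfunctions ψ_n = √(2/a) sin(nπx/a) vanish at both walls, giving E_n = n²π²ℏ²/(2ma²).
E_7 = 7² × π² / (2 × 0.5 × 1.28²) = 295.2.

E = 295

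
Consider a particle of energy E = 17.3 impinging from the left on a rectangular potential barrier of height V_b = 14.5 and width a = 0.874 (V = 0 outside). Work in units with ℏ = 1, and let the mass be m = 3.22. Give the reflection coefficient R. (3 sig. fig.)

E > V_b: inside the barrier k₂ = √(2m(E − V_b))/ℏ = 4.246, k₂a = 3.711.
Matching at both interfaces gives T⁻¹ = 1 + V_b² sin²(k₂a) / [4E(E − V_b)] = 1.316, hence T = 0.760.
R = 1 − T = 0.240.

R = 0.240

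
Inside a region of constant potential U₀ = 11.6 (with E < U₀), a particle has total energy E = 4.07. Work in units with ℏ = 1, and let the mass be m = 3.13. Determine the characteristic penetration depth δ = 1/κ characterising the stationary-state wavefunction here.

δ = 0.146

Since E < U₀ the TISE in this region is ψ'' = κ²ψ with κ = √(2m(U₀ − E))/ℏ.
κ = √(2 × 3.13 × 7.53) = 6.866. The penetration depth is δ = 1/κ = 0.146.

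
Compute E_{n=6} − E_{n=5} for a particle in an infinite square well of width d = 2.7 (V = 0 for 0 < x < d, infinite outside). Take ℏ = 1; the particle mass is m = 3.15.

E_n = n²π²ℏ²/(2md²), so ΔE = (6² − 5²) π²ℏ²/(2md²).
ΔE = 11 × π² / (2 × 3.15 × 2.7²) = 2.364.

ΔE = 2.36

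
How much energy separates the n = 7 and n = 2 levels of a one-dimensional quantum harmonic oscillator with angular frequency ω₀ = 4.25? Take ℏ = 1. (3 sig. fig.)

ΔE = 21.3

E_n = ℏω₀(n + ½), so ΔE = (7 − 2) ℏω₀ = 5 × 4.25 = 21.25.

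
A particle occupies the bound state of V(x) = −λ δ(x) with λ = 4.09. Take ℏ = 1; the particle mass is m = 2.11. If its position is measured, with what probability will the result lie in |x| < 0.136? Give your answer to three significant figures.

The normalised bound state is ψ = √κ e^{−κ|x|} with κ = mλ/ℏ² = 8.630.
P(|x| < d) = ∫_{−d}^{d} κ e^{−2κ|x|} dx = 1 − e^{−2κd} = 1 − e^{−2.347} = 0.9044.

P = 0.904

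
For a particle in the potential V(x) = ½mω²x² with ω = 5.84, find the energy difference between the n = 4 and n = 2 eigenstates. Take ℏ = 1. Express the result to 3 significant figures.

E_n = ℏω(n + ½), so ΔE = (4 − 2) ℏω = 2 × 5.84 = 11.68.

ΔE = 11.7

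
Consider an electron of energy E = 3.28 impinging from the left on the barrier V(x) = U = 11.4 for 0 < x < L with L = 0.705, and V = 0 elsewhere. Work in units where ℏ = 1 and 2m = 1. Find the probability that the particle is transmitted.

T = 0.0576

E < U: inside the barrier ψ ∝ e^{±κx} with κ = √(2m(U − E))/ℏ = 2.850.
κL = 2.009, sinh(κL) = 3.661.
The exact tunnelling result is T⁻¹ = 1 + U² sinh²(κL) / [4E(U − E)] = 17.35, so T = 0.0576.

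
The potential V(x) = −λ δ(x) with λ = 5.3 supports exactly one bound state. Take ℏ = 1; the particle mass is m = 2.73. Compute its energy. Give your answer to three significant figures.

For x ≠ 0 the bound state is ψ ∝ e^{−κ|x|}; integrating the TISE across the delta gives the cusp condition 2κ = 2mλ/ℏ², so κ = 14.47.
Then E = −ℏ²κ²/(2m) = −mλ²/(2ℏ²) = -38.34.

E = -38.3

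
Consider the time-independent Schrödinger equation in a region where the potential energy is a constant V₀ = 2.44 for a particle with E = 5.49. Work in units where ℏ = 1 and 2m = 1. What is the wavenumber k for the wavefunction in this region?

k = 1.75

With E > V₀ the solution is oscillatory, ψ ∝ e^{±ikx} with k = √(2m(E − V₀))/ℏ.
k = √(2 × 0.5 × 3.05) = 1.746.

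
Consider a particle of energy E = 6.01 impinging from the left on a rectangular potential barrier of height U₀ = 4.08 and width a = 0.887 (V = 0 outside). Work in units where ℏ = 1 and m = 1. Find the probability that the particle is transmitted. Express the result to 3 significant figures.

Above the barrier the interior wavenumber is k₂ = √(2m(E − U₀))/ℏ = 1.965, giving phase k₂a = 1.743.
T = [1 + U₀² sin²(k₂a) / (4E(E − U₀))]⁻¹ = 1/1.348 = 0.742.

T = 0.742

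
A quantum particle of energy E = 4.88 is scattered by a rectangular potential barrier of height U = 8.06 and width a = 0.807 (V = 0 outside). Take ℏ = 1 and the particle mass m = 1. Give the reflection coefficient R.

E < U: inside the barrier ψ ∝ e^{±κx} with κ = √(2m(U − E))/ℏ = 2.522.
κa = 2.035, sinh(κa) = 3.761.
The exact tunnelling result is T⁻¹ = 1 + U² sinh²(κa) / [4E(U − E)] = 15.81, so T = 0.0633.
R = 1 − T = 0.937.

R = 0.937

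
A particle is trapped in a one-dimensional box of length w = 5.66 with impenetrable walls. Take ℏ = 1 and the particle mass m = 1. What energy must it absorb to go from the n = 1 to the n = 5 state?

E_n = n²π²ℏ²/(2mw²), so ΔE = (5² − 1²) π²ℏ²/(2mw²).
ΔE = 24 × π² / (2 × 1 × 5.66²) = 3.697.

ΔE = 3.70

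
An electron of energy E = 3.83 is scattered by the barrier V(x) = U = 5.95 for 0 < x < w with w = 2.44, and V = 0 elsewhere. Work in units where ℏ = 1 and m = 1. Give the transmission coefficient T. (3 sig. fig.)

T = 0.000159

E < U: inside the barrier ψ ∝ e^{±κx} with κ = √(2m(U − E))/ℏ = 2.059.
κw = 5.024, sinh(κw) = 76.03.
Matching ψ, ψ′ at both faces gives T = [1 + U² sinh²(κw) / (4E(U − E))]⁻¹ = 1/6301 = 0.000159.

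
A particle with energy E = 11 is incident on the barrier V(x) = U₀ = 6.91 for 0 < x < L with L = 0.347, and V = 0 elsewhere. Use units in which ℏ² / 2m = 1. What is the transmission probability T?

Above the barrier the interior wavenumber is k₂ = √(2m(E − U₀))/ℏ = 2.022, giving phase k₂L = 0.7018.
Matching at both interfaces gives T⁻¹ = 1 + U₀² sin²(k₂L) / [4E(E − U₀)] = 1.111, hence T = 0.900.

T = 0.900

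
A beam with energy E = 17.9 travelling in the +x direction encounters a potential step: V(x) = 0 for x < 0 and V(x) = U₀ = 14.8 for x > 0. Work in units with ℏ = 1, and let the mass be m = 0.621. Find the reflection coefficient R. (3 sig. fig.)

R = 0.170

The wavenumbers are k₁ = √(2mE)/ℏ = 4.715 on the left and k₂ = √(2m(E − U₀))/ℏ = 1.962 on the right.
Continuity of ψ and ψ′ at the step yields the reflection amplitude r = (k₁ − k₂)/(k₁ + k₂) = 0.4123; thus R = |r|² = 0.1700, T = 0.8300.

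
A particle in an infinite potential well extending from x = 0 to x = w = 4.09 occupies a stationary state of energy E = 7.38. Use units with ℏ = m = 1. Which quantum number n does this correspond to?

From E_n = n²π²ℏ²/(2mw²) invert to n = √(2mw²E)/(πℏ).
n = (4.09/π) × √(2 × 1 × 7.38) = 5.002 → n = 5.

n = 5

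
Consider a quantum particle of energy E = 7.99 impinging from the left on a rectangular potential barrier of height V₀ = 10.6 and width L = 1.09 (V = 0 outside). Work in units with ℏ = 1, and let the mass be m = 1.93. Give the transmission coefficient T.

E < V₀: inside the barrier ψ ∝ e^{±κx} with κ = √(2m(V₀ − E))/ℏ = 3.174.
κL = 3.460, sinh(κL) = 15.89.
The exact tunnelling result is T⁻¹ = 1 + V₀² sinh²(κL) / [4E(V₀ − E)] = 341.0, so T = 0.00293.

T = 0.00293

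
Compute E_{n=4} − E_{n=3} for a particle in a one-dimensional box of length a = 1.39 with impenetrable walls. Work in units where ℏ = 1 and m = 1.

E_n = n²π²ℏ²/(2ma²), so ΔE = (4² − 3²) π²ℏ²/(2ma²).
ΔE = 7 × π² / (2 × 1 × 1.39²) = 17.88.

ΔE = 17.9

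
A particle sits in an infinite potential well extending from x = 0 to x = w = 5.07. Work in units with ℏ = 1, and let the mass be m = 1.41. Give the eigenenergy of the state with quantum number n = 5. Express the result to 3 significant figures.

E = 3.40

The infinite-well eigenfunctions ψ_n = √(2/w) sin(nπx/w) vanish at both walls, giving E_n = n²π²ℏ²/(2mw²).
E_5 = 5² × π² / (2 × 1.41 × 5.07²) = 3.404.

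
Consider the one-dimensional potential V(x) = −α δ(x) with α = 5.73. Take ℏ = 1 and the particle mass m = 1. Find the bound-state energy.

E = -16.4

For x ≠ 0 the bound state is ψ ∝ e^{−κ|x|}; integrating the TISE across the delta gives the cusp condition 2κ = 2mα/ℏ², so κ = 5.730.
Then E = −ℏ²κ²/(2m) = −mα²/(2ℏ²) = -16.42.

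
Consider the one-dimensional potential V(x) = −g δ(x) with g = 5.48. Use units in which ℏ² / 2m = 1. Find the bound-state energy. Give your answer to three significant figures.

For x ≠ 0 the bound state is ψ ∝ e^{−κ|x|}; integrating the TISE across the delta gives the cusp condition 2κ = 2mg/ℏ², so κ = 2.740.
Then E = −ℏ²κ²/(2m) = −mg²/(2ℏ²) = -7.508.

E = -7.51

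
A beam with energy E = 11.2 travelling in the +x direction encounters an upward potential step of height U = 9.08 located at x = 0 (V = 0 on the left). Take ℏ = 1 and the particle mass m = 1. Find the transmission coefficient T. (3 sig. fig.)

The wavenumbers are k₁ = √(2mE)/ℏ = 4.733 on the left and k₂ = √(2m(E − U))/ℏ = 2.059 on the right.
Matching ψ and ψ′ at x = 0 gives r = (k₁ − k₂)/(k₁ + k₂), so R = r² = 0.1550 and T = 1 − R = 0.8450.

T = 0.845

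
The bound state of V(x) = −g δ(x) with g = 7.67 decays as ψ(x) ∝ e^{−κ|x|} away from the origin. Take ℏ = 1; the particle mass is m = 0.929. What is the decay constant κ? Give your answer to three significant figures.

Integrate −(ℏ²/2m)ψ'' − gδ(x)ψ = Eψ from −ε to +ε: the ψ'' term gives ψ'(0⁺) − ψ'(0⁻) and the δ term gives −(2mg/ℏ²)ψ(0).
With ψ ∝ e^{−κ|x|} this yields −2κ = −2mg/ℏ², so κ = mg/ℏ² = 7.125.

κ = 7.13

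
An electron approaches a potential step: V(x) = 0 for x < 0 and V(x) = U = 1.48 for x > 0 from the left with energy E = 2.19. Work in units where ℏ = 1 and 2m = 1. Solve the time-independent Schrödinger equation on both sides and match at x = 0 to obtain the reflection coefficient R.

R = 0.0753

On each side the TISE gives plane waves with k = √(2m(E − V))/ℏ: k₁ = √(2·½·2.19) = 1.480, k₂ = √(2·½·0.71) = 0.8426.
Continuity of ψ and ψ′ at the step yields the reflection amplitude r = (k₁ − k₂)/(k₁ + k₂) = 0.2744; thus R = |r|² = 0.07529, T = 0.9247.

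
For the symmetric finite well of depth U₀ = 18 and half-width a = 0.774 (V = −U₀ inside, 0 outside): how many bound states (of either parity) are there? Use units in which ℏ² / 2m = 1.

Define the well-strength parameter z₀ = (a/ℏ)√(2mU₀) = 0.774 × √(2·0.5·18) = 3.284.
The even/odd transcendental equations gain one root per π/2 in z₀, giving N = 1 + ⌊2z₀/π⌋ = 1 + ⌊2.091⌋ = 3.

N = 3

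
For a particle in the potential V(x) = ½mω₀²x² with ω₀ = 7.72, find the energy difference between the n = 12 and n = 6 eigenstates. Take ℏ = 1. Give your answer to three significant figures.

E_n = ℏω₀(n + ½), so ΔE = (12 − 6) ℏω₀ = 6 × 7.72 = 46.32.

ΔE = 46.3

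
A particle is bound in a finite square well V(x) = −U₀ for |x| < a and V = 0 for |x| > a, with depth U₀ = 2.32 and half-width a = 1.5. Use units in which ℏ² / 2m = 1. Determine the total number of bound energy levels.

N = 2

The dimensionless depth is z₀ = a√(2mU₀)/ℏ = 1.5 × √(2.320) = 2.285.
A new bound state (alternating even/odd) appears each time z₀ passes a multiple of π/2, so N = ⌊2z₀/π⌋ + 1 = ⌊1.455⌋ + 1 = 2.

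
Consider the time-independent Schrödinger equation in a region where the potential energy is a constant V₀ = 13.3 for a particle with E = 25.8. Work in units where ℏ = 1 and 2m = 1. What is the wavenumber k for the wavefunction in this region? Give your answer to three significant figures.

k = 3.54

With E > V₀ the solution is oscillatory, ψ ∝ e^{±ikx} with k = √(2m(E − V₀))/ℏ.
k = √(2 × 0.5 × 12.5) = 3.536.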